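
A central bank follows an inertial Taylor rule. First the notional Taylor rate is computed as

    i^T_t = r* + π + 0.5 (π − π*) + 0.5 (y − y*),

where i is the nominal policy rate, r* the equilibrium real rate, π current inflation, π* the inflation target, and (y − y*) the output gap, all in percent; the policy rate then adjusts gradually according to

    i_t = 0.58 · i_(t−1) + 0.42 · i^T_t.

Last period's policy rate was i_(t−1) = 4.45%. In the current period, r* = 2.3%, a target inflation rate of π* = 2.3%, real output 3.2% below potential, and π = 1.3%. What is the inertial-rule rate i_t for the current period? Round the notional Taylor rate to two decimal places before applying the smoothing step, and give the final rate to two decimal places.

Output 3.2% below potential → (y − y*) = -3.2.
i^T_t = 2.3 + 1.3 + 0.5 × (1.3 − 2.3) + 0.5 × (-3.2)
   = 2.3 + 1.3 − 0.5 − 1.6 = 1.50
i_t = 0.58 × 4.45 + 0.42 × 1.50 = 2.581 + 0.63 = 3.21

3.21%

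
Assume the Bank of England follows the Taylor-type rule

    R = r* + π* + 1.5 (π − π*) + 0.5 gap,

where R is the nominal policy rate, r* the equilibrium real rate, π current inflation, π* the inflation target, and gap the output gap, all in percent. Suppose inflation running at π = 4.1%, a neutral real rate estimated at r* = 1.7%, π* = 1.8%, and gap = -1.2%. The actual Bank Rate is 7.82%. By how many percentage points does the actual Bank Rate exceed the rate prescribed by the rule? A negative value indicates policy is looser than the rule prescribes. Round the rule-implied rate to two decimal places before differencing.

1.47 pp

R = 1.7 + 1.8 + 1.5 × (4.1 − 1.8) + 0.5 × (-1.2)
   = 1.7 + 1.8 + 3.45 − 0.6 = 6.35
Deviation = 7.82 − 6.35 = 1.47 pp.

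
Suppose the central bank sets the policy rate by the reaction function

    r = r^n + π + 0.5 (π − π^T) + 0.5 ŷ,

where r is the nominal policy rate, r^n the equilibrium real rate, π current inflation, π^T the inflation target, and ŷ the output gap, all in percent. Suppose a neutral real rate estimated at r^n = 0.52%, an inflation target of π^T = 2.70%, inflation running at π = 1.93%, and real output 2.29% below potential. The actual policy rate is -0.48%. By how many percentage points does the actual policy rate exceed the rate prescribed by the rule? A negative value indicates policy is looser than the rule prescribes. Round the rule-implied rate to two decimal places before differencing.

-1.40 pp

Output 2.29% below potential → ŷ = -2.29.
r = 0.52 + 1.93 + 0.5 × (1.93 − 2.70) + 0.5 × (-2.29)
   = 0.52 + 1.93 − 0.385 − 1.145 = 0.92
Deviation = -0.48 − 0.92 = -1.40 pp.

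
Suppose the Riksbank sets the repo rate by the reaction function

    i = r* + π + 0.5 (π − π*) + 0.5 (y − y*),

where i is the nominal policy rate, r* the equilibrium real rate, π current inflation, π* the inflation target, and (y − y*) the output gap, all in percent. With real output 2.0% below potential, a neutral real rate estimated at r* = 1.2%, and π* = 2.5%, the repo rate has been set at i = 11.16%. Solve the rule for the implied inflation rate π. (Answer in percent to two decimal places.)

Output 2.0% below potential → (y − y*) = -2.0.
Collecting π: i = r* + (1 + 0.5) π − 0.5 π* + 0.5 (y − y*)
1.5 π = 11.16 − 1.2 + 0.5 × 2.5 − 0.5 × (-2.0) = 12.21
π = 12.21 / 1.5 = 8.14

8.14%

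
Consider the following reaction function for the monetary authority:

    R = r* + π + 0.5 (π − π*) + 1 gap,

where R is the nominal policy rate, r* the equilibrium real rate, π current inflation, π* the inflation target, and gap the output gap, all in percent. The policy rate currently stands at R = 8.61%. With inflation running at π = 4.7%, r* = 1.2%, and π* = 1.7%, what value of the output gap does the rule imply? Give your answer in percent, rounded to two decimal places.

1 gap = 8.61 − 1.2 − 4.7 − 0.5 × (4.7 − 1.7) = 1.21
gap = 1.21 / 1 = 1.21

1.21%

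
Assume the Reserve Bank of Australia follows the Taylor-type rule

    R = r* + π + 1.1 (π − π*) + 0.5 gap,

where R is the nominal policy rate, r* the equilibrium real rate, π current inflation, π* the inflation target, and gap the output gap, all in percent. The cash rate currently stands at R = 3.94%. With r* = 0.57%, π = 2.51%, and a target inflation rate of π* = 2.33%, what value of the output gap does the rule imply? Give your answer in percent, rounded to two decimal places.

0.5 gap = 3.94 − 0.57 − 2.51 − 1.1 × (2.51 − 2.33) = 0.662
gap = 0.662 / 0.5 = 1.32

1.32%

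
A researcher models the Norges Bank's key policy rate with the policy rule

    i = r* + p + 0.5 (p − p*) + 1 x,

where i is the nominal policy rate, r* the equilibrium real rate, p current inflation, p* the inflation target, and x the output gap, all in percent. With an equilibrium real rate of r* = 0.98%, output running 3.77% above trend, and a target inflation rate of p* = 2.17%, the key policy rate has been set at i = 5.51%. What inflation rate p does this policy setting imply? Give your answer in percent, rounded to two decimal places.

Output 3.77% above potential → x = 3.77.
Collecting p: i = r* + (1 + 0.5) p − 0.5 p* + 1 x
1.5 p = 5.51 − 0.98 + 0.5 × 2.17 − 1 × 3.77 = 1.845
p = 1.845 / 1.5 = 1.23

1.23%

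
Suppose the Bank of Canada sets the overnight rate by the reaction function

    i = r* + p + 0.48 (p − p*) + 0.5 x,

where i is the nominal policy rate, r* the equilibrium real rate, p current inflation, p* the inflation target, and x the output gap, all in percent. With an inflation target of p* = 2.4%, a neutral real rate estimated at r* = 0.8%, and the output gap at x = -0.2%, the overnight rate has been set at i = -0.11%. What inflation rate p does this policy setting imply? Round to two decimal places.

Collecting p: i = r* + (1 + 0.48) p − 0.48 p* + 0.5 x
1.48 p = -0.11 − 0.8 + 0.48 × 2.4 − 0.5 × (-0.2) = 0.342
p = 0.342 / 1.48 = 0.23

0.23%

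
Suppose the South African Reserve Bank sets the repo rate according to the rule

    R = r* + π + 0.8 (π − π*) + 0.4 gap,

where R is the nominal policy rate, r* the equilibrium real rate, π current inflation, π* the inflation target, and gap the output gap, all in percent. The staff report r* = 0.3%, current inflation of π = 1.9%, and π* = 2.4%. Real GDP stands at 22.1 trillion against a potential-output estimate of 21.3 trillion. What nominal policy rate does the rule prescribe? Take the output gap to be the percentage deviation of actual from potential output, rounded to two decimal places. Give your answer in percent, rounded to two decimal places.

3.30%

Output gap = 100 × (22.1 − 21.3) / 21.3 = 3.76%.
R = 0.30 + 1.90 + 0.8 × (1.90 − 2.40) + 0.4 × 3.76
   = 0.30 + 1.9 − 0.4 + 1.504 = 3.30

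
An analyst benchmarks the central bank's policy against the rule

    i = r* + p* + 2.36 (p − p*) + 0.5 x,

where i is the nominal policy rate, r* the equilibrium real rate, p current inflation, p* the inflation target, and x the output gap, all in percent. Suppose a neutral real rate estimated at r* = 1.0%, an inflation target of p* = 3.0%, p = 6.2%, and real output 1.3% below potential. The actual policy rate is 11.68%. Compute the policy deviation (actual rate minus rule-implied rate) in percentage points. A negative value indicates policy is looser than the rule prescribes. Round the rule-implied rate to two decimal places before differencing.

0.78 pp

Output 1.3% below potential → x = -1.3.
i = 1.0 + 3.0 + 2.36 × (6.2 − 3.0) + 0.5 × (-1.3)
   = 1.0 + 3 + 7.552 − 0.65 = 10.90
Deviation = 11.68 − 10.90 = 0.78 pp.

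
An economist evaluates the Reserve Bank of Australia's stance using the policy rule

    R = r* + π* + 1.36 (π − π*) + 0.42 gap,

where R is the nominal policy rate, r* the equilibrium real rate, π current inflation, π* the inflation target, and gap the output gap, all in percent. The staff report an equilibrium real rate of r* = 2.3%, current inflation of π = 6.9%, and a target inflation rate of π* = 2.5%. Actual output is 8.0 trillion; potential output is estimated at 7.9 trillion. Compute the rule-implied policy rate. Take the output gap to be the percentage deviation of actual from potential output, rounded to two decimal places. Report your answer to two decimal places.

Output gap = 100 × (8.0 − 7.9) / 7.9 = 1.27%.
R = 2.30 + 2.50 + 1.36 × (6.90 − 2.50) + 0.42 × 1.27
   = 2.30 + 2.5 + 5.984 + 0.5334 = 11.32

11.32%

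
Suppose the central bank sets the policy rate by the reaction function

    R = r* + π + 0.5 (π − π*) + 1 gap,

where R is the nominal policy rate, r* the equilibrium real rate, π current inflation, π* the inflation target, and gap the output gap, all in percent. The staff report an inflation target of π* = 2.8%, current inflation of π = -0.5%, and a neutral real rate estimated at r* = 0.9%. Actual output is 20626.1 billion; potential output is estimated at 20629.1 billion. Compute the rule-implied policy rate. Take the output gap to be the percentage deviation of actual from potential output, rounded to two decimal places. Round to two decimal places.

Output gap = 100 × (20626.1 − 20629.1) / 20629.1 = -0.01%.
R = 0.90 + (-0.50) + 0.5 × (-0.50 − 2.80) + 1 × (-0.01)
   = 0.90 − 0.5 − 1.65 − 0.01 = -1.26

-1.26%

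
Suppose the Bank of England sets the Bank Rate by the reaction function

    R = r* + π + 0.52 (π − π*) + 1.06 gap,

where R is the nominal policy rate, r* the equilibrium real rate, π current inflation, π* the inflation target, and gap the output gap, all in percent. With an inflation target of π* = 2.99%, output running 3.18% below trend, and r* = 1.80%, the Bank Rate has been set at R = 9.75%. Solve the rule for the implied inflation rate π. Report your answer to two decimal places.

Output 3.18% below potential → gap = -3.18.
Collecting π: R = r* + (1 + 0.52) π − 0.52 π* + 1.06 gap
1.52 π = 9.75 − 1.80 + 0.52 × 2.99 − 1.06 × (-3.18) = 12.8756
π = 12.8756 / 1.52 = 8.47

8.47%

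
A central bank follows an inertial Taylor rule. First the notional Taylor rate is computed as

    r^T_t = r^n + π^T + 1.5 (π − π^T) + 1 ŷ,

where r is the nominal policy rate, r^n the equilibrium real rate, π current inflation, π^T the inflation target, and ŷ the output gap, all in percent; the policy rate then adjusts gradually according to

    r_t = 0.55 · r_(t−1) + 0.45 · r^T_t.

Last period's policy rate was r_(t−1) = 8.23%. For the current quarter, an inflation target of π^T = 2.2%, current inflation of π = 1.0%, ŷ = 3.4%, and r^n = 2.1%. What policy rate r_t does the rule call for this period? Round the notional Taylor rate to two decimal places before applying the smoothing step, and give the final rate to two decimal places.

7.18%

r^T_t = 2.1 + 2.2 + 1.5 × (1.0 − 2.2) + 1 × 3.4
   = 2.1 + 2.2 − 1.8 + 3.4 = 5.90
r_t = 0.55 × 8.23 + 0.45 × 5.90 = 4.5265 + 2.655 = 7.18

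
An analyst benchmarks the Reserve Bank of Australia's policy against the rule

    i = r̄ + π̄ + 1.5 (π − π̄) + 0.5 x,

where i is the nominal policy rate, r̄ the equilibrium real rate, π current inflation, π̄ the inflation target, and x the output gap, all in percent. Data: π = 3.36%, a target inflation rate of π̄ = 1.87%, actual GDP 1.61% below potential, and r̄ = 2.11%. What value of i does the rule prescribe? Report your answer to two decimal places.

5.41%

Output 1.61% below potential → x = -1.61.
i = 2.11 + 1.87 + 1.5 × (3.36 − 1.87) + 0.5 × (-1.61)
   = 2.11 + 1.87 + 2.235 − 0.805 = 5.41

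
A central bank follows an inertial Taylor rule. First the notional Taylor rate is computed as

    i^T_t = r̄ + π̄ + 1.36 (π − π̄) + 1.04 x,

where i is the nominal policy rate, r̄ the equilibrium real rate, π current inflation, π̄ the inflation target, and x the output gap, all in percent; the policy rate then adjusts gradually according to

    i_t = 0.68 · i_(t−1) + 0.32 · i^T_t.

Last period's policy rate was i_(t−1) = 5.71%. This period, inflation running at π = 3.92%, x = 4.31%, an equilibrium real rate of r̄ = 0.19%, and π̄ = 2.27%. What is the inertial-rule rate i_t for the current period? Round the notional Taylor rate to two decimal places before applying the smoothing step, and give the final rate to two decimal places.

i^T_t = 0.19 + 2.27 + 1.36 × (3.92 − 2.27) + 1.04 × 4.31
   = 0.19 + 2.27 + 2.244 + 4.4824 = 9.19
i_t = 0.68 × 5.71 + 0.32 × 9.19 = 3.8828 + 2.9408 = 6.82

6.82%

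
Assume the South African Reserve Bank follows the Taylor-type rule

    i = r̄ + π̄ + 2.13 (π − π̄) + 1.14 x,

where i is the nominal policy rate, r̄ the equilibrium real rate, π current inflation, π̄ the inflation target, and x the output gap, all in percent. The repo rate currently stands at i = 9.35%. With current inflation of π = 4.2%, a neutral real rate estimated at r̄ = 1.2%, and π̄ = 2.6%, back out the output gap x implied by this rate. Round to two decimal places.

1.88%

1.14 x = 9.35 − 1.2 − 2.6 − 2.13 × (4.2 − 2.6) = 2.142
x = 2.142 / 1.14 = 1.88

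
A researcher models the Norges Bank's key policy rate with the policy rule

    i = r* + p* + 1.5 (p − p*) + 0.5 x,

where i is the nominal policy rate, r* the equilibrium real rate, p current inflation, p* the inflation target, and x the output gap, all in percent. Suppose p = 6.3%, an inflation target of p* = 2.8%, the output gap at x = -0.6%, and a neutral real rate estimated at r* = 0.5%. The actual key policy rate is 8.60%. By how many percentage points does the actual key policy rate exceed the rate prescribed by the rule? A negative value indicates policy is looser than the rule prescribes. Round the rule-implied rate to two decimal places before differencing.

0.35 pp

i = 0.5 + 2.8 + 1.5 × (6.3 − 2.8) + 0.5 × (-0.6)
   = 0.5 + 2.8 + 5.25 − 0.3 = 8.25
Deviation = 8.60 − 8.25 = 0.35 pp.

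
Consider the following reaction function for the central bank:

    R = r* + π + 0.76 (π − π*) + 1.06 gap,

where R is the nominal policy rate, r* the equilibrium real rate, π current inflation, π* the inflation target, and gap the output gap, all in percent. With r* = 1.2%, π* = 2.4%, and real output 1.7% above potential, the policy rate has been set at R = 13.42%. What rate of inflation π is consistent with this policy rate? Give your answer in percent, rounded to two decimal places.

6.96%

Output 1.7% above potential → gap = 1.7.
Collecting π: R = r* + (1 + 0.76) π − 0.76 π* + 1.06 gap
1.76 π = 13.42 − 1.2 + 0.76 × 2.4 − 1.06 × 1.7 = 12.242
π = 12.242 / 1.76 = 6.96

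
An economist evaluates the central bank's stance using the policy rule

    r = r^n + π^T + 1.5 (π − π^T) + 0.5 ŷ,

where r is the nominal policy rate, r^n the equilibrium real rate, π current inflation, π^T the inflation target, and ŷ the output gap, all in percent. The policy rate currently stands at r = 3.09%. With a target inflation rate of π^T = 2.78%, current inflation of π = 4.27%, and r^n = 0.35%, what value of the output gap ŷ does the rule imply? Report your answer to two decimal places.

0.5 ŷ = 3.09 − 0.35 − 2.78 − 1.5 × (4.27 − 2.78) = -2.275
ŷ = -2.275 / 0.5 = -4.55

-4.55%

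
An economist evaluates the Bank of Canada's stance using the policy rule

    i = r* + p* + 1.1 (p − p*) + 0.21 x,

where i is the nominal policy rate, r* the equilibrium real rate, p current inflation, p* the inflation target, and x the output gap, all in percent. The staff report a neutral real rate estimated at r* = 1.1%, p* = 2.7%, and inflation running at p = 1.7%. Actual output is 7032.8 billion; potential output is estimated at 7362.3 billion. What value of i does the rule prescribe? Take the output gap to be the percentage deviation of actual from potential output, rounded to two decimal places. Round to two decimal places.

Output gap = 100 × (7032.8 − 7362.3) / 7362.3 = -4.48%.
i = 1.10 + 2.70 + 1.1 × (1.70 − 2.70) + 0.21 × (-4.48)
   = 1.10 + 2.7 − 1.1 − 0.9408 = 1.76

1.76%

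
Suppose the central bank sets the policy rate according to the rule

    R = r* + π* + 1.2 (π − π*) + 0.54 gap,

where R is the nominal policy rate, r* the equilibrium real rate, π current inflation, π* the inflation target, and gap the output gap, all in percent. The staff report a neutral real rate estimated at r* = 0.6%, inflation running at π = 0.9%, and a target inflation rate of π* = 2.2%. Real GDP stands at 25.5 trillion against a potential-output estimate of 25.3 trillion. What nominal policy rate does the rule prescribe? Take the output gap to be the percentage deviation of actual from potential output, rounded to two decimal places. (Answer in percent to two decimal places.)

1.67%

Output gap = 100 × (25.5 − 25.3) / 25.3 = 0.79%.
R = 0.60 + 2.20 + 1.2 × (0.90 − 2.20) + 0.54 × 0.79
   = 0.60 + 2.2 − 1.56 + 0.4266 = 1.67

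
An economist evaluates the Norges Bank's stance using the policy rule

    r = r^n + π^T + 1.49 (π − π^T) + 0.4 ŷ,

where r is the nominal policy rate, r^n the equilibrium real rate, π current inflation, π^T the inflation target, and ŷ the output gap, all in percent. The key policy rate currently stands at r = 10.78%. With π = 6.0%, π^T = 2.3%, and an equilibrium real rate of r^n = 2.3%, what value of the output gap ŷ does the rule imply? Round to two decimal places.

0.4 ŷ = 10.78 − 2.3 − 2.3 − 1.49 × (6.0 − 2.3) = 0.667
ŷ = 0.667 / 0.4 = 1.67

1.67%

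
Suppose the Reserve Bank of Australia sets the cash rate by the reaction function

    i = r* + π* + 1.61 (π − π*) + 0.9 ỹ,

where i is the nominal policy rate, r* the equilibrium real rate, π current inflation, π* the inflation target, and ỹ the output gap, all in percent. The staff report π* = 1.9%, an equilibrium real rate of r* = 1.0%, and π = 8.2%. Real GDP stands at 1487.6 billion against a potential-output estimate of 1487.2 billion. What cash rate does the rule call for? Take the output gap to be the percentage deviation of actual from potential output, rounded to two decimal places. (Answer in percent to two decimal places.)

Output gap = 100 × (1487.6 − 1487.2) / 1487.2 = 0.03%.
i = 1.00 + 1.90 + 1.61 × (8.20 − 1.90) + 0.9 × 0.03
   = 1.00 + 1.9 + 10.143 + 0.027 = 13.07

13.07%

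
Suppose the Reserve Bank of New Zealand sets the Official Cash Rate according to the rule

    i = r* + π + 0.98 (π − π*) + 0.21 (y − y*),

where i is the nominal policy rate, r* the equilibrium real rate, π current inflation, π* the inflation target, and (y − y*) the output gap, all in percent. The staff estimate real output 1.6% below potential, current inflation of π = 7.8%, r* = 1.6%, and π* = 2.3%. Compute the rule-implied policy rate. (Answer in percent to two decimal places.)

Output 1.6% below potential → (y − y*) = -1.6.
i = 1.6 + 7.8 + 0.98 × (7.8 − 2.3) + 0.21 × (-1.6)
   = 1.6 + 7.8 + 5.39 − 0.336 = 14.45

14.45%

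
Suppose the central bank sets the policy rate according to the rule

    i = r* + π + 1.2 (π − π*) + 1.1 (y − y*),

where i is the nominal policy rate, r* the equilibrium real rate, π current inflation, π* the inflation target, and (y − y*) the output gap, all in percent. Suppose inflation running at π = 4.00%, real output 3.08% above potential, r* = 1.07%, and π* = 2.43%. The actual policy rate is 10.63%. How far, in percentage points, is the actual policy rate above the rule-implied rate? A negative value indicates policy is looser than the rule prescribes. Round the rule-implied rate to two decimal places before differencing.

0.29 pp

Output 3.08% above potential → (y − y*) = 3.08.
i = 1.07 + 4.00 + 1.2 × (4.00 − 2.43) + 1.1 × 3.08
   = 1.07 + 4 + 1.884 + 3.388 = 10.34
Deviation = 10.63 − 10.34 = 0.29 pp.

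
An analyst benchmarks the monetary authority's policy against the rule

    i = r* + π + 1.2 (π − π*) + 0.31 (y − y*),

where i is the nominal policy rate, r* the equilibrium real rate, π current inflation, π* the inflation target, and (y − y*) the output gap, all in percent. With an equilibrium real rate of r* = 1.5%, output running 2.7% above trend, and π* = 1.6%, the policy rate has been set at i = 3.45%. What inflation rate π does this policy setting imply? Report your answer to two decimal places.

Output 2.7% above potential → (y − y*) = 2.7.
Collecting π: i = r* + (1 + 1.2) π − 1.2 π* + 0.31 (y − y*)
2.2 π = 3.45 − 1.5 + 1.2 × 1.6 − 0.31 × 2.7 = 3.033
π = 3.033 / 2.2 = 1.38

1.38%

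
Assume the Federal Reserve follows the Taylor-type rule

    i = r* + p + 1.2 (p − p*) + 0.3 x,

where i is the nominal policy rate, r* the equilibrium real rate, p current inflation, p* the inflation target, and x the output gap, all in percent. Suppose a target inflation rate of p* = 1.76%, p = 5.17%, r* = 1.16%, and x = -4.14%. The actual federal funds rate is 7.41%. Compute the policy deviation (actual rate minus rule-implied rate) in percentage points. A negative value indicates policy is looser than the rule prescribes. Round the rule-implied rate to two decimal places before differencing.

-1.77 pp

i = 1.16 + 5.17 + 1.2 × (5.17 − 1.76) + 0.3 × (-4.14)
   = 1.16 + 5.17 + 4.092 − 1.242 = 9.18
Deviation = 7.41 − 9.18 = -1.77 pp.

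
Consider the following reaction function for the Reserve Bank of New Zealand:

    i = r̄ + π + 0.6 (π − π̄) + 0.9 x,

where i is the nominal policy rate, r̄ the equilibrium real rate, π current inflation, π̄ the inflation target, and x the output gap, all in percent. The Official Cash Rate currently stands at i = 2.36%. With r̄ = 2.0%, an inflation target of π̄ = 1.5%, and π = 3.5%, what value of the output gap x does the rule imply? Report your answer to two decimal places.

0.9 x = 2.36 − 2.0 − 3.5 − 0.6 × (3.5 − 1.5) = -4.34
x = -4.34 / 0.9 = -4.82

-4.82%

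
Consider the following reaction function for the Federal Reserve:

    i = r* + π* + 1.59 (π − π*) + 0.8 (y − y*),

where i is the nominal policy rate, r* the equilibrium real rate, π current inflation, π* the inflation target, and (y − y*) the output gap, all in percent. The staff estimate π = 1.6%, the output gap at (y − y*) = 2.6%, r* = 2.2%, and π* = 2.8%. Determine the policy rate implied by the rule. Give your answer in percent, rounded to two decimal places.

5.17%

i = 2.2 + 2.8 + 1.59 × (1.6 − 2.8) + 0.8 × 2.6
   = 2.2 + 2.8 − 1.908 + 2.08 = 5.17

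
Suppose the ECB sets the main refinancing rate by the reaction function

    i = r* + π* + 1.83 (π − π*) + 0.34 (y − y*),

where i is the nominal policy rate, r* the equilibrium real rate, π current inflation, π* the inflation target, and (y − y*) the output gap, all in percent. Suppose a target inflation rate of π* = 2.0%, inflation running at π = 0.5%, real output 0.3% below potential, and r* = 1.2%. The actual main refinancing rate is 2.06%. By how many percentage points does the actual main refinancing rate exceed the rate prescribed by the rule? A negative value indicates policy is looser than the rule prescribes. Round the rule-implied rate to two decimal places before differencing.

1.71 pp

Output 0.3% below potential → (y − y*) = -0.3.
i = 1.2 + 2.0 + 1.83 × (0.5 − 2.0) + 0.34 × (-0.3)
   = 1.2 + 2 − 2.745 − 0.102 = 0.35
Deviation = 2.06 − 0.35 = 1.71 pp.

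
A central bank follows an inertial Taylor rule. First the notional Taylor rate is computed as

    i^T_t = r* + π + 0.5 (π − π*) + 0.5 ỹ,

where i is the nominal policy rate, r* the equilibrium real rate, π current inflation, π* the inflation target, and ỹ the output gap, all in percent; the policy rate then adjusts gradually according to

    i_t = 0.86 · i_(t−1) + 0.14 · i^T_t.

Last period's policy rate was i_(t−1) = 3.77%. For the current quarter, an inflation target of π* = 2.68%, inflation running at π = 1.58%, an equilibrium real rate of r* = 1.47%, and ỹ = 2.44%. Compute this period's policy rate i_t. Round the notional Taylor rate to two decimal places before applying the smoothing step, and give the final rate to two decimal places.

3.76%

i^T_t = 1.47 + 1.58 + 0.5 × (1.58 − 2.68) + 0.5 × 2.44
   = 1.47 + 1.58 − 0.55 + 1.22 = 3.72
i_t = 0.86 × 3.77 + 0.14 × 3.72 = 3.2422 + 0.5208 = 3.76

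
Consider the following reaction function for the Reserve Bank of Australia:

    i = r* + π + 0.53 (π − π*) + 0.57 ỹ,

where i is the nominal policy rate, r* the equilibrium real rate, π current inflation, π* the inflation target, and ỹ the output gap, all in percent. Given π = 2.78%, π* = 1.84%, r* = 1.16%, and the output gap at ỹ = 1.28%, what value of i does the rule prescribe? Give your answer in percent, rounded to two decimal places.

5.17%

i = 1.16 + 2.78 + 0.53 × (2.78 − 1.84) + 0.57 × 1.28
   = 1.16 + 2.78 + 0.4982 + 0.7296 = 5.17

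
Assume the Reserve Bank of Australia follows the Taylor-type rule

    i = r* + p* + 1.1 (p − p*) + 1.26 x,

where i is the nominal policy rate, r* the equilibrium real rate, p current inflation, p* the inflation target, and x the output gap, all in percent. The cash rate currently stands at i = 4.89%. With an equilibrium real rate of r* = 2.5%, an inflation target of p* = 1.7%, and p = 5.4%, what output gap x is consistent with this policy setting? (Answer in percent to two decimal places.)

1.26 x = 4.89 − 2.5 − 1.7 − 1.1 × (5.4 − 1.7) = -3.38
x = -3.38 / 1.26 = -2.68

-2.68%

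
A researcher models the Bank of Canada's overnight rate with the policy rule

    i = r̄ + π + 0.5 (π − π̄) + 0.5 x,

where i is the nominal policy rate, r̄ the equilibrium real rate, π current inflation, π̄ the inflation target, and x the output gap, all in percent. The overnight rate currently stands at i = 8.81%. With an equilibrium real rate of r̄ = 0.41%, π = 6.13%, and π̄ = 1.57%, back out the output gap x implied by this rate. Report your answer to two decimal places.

-0.02%

0.5 x = 8.81 − 0.41 − 6.13 − 0.5 × (6.13 − 1.57) = -0.01
x = -0.01 / 0.5 = -0.02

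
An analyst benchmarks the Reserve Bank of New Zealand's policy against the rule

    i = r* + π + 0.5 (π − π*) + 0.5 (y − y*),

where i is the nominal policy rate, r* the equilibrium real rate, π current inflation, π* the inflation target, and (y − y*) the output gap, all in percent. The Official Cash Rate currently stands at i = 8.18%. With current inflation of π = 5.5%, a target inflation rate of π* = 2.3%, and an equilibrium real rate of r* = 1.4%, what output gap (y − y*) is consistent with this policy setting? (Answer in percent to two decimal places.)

0.5 (y − y*) = 8.18 − 1.4 − 5.5 − 0.5 × (5.5 − 2.3) = -0.32
(y − y*) = -0.32 / 0.5 = -0.64

-0.64%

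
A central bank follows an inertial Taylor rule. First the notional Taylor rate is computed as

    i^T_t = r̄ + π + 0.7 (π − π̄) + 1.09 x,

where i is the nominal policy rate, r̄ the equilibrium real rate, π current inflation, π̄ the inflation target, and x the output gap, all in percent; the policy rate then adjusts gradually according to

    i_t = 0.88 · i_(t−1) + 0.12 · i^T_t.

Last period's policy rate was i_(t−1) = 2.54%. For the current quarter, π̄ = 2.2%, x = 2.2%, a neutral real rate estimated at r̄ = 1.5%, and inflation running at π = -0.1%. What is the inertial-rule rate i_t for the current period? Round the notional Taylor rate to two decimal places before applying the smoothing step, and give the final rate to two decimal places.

i^T_t = 1.5 + (-0.1) + 0.7 × (-0.1 − 2.2) + 1.09 × 2.2
   = 1.5 − 0.1 − 1.61 + 2.398 = 2.19
i_t = 0.88 × 2.54 + 0.12 × 2.19 = 2.2352 + 0.2628 = 2.50

2.50%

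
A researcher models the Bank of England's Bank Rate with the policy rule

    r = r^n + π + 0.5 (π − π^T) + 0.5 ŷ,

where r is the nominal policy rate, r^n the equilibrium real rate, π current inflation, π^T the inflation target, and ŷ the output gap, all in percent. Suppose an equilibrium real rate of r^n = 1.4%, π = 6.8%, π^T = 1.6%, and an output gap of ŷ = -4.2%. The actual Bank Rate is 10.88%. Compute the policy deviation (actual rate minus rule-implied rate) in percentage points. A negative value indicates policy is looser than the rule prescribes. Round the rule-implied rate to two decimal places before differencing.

r = 1.4 + 6.8 + 0.5 × (6.8 − 1.6) + 0.5 × (-4.2)
   = 1.4 + 6.8 + 2.6 − 2.1 = 8.70
Deviation = 10.88 − 8.70 = 2.18 pp.

2.18 pp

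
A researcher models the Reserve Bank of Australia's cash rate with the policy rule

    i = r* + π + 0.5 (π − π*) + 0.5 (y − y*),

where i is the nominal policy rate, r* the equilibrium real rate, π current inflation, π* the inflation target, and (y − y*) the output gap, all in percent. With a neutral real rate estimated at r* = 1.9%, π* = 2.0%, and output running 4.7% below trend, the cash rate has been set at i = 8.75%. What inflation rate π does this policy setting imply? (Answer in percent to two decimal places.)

Output 4.7% below potential → (y − y*) = -4.7.
Collecting π: i = r* + (1 + 0.5) π − 0.5 π* + 0.5 (y − y*)
1.5 π = 8.75 − 1.9 + 0.5 × 2.0 − 0.5 × (-4.7) = 10.2
π = 10.2 / 1.5 = 6.80

6.80%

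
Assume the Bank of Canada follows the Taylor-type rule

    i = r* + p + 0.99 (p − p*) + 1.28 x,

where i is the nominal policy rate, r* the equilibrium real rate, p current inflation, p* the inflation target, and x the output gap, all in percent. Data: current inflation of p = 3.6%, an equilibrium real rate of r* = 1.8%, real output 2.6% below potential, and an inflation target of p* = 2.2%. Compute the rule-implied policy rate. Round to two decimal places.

Output 2.6% below potential → x = -2.6.
i = 1.8 + 3.6 + 0.99 × (3.6 − 2.2) + 1.28 × (-2.6)
   = 1.8 + 3.6 + 1.386 − 3.328 = 3.46

3.46%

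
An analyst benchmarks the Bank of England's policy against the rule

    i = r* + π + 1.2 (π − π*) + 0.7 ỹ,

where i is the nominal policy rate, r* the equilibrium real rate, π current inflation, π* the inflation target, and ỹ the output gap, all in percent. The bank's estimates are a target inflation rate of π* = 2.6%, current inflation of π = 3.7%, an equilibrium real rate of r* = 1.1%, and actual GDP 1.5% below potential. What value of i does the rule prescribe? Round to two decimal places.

5.07%

Output 1.5% below potential → ỹ = -1.5.
i = 1.1 + 3.7 + 1.2 × (3.7 − 2.6) + 0.7 × (-1.5)
   = 1.1 + 3.7 + 1.32 − 1.05 = 5.07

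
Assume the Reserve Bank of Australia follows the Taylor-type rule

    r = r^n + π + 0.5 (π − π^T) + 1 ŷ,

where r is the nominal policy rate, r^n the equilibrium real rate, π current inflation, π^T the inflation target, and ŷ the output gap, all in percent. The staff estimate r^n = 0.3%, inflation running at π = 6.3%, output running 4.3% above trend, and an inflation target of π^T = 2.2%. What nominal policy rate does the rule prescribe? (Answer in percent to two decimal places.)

Output 4.3% above potential → ŷ = 4.3.
r = 0.3 + 6.3 + 0.5 × (6.3 − 2.2) + 1 × 4.3
   = 0.3 + 6.3 + 2.05 + 4.3 = 12.95

12.95%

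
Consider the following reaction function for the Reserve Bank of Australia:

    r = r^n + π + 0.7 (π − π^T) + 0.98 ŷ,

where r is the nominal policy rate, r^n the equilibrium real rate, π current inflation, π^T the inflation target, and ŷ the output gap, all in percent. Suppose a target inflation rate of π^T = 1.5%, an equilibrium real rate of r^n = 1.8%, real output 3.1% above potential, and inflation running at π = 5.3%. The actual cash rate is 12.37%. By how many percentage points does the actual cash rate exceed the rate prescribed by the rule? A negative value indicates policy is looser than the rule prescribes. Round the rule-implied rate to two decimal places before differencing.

-0.43 pp

Output 3.1% above potential → ŷ = 3.1.
r = 1.8 + 5.3 + 0.7 × (5.3 − 1.5) + 0.98 × 3.1
   = 1.8 + 5.3 + 2.66 + 3.038 = 12.80
Deviation = 12.37 − 12.80 = -0.43 pp.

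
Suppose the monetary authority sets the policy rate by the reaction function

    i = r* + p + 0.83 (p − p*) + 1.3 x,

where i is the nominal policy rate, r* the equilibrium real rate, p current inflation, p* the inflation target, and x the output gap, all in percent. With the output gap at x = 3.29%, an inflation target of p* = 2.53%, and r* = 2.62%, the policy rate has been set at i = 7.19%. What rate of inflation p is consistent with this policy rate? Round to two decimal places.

1.31%

Collecting p: i = r* + (1 + 0.83) p − 0.83 p* + 1.3 x
1.83 p = 7.19 − 2.62 + 0.83 × 2.53 − 1.3 × 3.29 = 2.3929
p = 2.3929 / 1.83 = 1.31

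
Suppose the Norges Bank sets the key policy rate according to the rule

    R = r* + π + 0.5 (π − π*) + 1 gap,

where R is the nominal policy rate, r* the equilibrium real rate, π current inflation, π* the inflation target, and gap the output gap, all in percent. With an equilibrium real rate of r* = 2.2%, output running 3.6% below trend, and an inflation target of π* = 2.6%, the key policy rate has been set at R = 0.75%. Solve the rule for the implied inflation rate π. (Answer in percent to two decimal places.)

Output 3.6% below potential → gap = -3.6.
Collecting π: R = r* + (1 + 0.5) π − 0.5 π* + 1 gap
1.5 π = 0.75 − 2.2 + 0.5 × 2.6 − 1 × (-3.6) = 3.45
π = 3.45 / 1.5 = 2.30

2.30%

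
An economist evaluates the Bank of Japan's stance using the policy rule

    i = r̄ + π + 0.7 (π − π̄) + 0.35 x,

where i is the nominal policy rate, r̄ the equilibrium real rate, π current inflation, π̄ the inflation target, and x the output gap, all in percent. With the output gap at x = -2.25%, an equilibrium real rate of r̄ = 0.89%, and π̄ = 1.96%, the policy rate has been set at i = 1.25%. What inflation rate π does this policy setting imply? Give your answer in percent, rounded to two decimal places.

Collecting π: i = r̄ + (1 + 0.7) π − 0.7 π̄ + 0.35 x
1.7 π = 1.25 − 0.89 + 0.7 × 1.96 − 0.35 × (-2.25) = 2.5195
π = 2.5195 / 1.7 = 1.48

1.48%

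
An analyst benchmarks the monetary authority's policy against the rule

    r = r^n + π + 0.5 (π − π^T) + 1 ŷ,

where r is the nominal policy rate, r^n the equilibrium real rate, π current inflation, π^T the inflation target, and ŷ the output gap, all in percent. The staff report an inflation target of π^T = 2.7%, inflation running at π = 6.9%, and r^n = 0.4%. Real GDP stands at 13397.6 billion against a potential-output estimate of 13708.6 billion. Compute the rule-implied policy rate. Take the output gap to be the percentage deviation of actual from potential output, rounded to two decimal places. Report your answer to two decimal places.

7.13%

Output gap = 100 × (13397.6 − 13708.6) / 13708.6 = -2.27%.
r = 0.40 + 6.90 + 0.5 × (6.90 − 2.70) + 1 × (-2.27)
   = 0.40 + 6.9 + 2.1 − 2.27 = 7.13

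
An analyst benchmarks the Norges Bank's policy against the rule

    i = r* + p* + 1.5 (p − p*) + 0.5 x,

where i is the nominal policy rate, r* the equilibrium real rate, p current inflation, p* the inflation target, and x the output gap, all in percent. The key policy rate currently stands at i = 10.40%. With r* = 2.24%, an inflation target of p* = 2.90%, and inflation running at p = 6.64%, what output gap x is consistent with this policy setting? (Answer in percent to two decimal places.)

0.5 x = 10.40 − 2.24 − 2.90 − 1.5 × (6.64 − 2.90) = -0.35
x = -0.35 / 0.5 = -0.70

-0.70%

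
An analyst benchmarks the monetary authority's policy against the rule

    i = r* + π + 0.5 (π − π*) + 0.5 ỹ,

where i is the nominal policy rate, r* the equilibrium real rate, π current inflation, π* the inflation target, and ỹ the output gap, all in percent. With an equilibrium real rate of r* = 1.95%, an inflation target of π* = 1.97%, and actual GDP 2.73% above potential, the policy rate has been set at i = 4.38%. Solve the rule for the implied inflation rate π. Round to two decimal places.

Output 2.73% above potential → ỹ = 2.73.
Collecting π: i = r* + (1 + 0.5) π − 0.5 π* + 0.5 ỹ
1.5 π = 4.38 − 1.95 + 0.5 × 1.97 − 0.5 × 2.73 = 2.05
π = 2.05 / 1.5 = 1.37

1.37%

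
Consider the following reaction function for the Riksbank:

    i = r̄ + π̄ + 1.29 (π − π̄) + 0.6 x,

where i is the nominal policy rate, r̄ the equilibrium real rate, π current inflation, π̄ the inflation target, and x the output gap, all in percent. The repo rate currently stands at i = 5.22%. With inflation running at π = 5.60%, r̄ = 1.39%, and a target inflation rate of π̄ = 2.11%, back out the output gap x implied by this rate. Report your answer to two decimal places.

0.6 x = 5.22 − 1.39 − 2.11 − 1.29 × (5.60 − 2.11) = -2.7821
x = -2.7821 / 0.6 = -4.64

-4.64%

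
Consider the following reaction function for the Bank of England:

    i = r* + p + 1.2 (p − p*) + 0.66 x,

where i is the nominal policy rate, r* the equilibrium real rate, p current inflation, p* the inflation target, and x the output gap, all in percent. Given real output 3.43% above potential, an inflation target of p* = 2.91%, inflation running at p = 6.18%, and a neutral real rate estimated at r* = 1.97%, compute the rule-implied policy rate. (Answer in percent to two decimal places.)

14.34%

Output 3.43% above potential → x = 3.43.
i = 1.97 + 6.18 + 1.2 × (6.18 − 2.91) + 0.66 × 3.43
   = 1.97 + 6.18 + 3.924 + 2.2638 = 14.34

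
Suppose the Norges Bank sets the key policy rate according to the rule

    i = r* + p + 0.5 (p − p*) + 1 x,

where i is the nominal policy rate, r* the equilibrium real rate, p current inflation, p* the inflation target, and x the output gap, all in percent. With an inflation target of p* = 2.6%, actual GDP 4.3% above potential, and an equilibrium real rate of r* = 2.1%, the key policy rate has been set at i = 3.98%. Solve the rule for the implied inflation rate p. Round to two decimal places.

-0.75%

Output 4.3% above potential → x = 4.3.
Collecting p: i = r* + (1 + 0.5) p − 0.5 p* + 1 x
1.5 p = 3.98 − 2.1 + 0.5 × 2.6 − 1 × 4.3 = -1.12
p = -1.12 / 1.5 = -0.75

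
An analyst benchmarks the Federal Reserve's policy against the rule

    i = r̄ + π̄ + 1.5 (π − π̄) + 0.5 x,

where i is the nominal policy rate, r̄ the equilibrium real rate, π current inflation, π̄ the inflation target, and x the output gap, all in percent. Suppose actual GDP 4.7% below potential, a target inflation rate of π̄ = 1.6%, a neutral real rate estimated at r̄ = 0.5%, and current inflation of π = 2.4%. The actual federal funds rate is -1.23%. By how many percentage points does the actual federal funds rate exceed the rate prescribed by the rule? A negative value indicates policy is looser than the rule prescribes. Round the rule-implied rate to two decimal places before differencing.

Output 4.7% below potential → x = -4.7.
i = 0.5 + 1.6 + 1.5 × (2.4 − 1.6) + 0.5 × (-4.7)
   = 0.5 + 1.6 + 1.2 − 2.35 = 0.95
Deviation = -1.23 − 0.95 = -2.18 pp.

-2.18 pp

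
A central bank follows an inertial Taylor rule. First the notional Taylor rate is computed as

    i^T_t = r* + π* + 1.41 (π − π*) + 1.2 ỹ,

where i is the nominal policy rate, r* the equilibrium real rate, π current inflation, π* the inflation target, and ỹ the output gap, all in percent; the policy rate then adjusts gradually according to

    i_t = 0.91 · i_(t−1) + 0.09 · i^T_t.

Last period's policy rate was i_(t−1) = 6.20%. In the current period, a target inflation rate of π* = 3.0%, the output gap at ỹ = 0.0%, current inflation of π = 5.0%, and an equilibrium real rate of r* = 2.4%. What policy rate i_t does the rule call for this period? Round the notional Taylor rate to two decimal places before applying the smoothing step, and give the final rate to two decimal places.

i^T_t = 2.4 + 3.0 + 1.41 × (5.0 − 3.0) + 1.2 × 0.0
   = 2.4 + 3 + 2.82 + 0 = 8.22
i_t = 0.91 × 6.20 + 0.09 × 8.22 = 5.642 + 0.7398 = 6.38

6.38%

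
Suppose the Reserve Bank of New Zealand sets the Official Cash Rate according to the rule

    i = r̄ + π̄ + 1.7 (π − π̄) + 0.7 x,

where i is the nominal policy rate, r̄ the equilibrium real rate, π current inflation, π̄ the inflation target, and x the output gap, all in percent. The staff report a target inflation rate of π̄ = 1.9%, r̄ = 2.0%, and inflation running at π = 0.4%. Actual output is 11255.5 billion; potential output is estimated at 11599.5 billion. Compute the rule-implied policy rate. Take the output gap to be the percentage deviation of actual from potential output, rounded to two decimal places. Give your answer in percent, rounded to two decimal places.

-0.73%

Output gap = 100 × (11255.5 − 11599.5) / 11599.5 = -2.97%.
i = 2.00 + 1.90 + 1.7 × (0.40 − 1.90) + 0.7 × (-2.97)
   = 2.00 + 1.9 − 2.55 − 2.079 = -0.73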